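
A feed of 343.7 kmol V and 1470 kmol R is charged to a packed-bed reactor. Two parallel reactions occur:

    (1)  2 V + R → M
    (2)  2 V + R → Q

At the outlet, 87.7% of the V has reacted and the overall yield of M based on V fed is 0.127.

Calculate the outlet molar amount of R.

1320 kmol

Yield of M: 1ξ₁ / 343.7 = 0.127 → ξ₁ = 43.65 kmol.
Conversion of V: 2ξ₁ + 2ξ₂ = 0.877 × 343.7 = 301.4 → ξ₂ = 107.1 kmol.
Outlet amounts (n = n₀ + Σ ν·ξ):
  V: 343.7 − 2(43.65) − 2(107.1) = 42.28
  R: 1470 − 1(43.65) − 1(107.1) = 1319
  M: 0 + 1(43.65) = 43.65
  Q: 0 + 1(107.1) = 107.1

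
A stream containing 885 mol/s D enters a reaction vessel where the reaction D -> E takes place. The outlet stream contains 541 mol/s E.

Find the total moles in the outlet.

885 mol/s

For E: n = n₀ + 1ξ → 541 = 0 + 1ξ, giving ξ = 541 mol/s.
Outlet amounts (n = n₀ + ν ξ):
  D: 885 − 1(541) = 344
  E: 0 + 1(541) = 541
Total out = 344 + 541 = 885 mol/s.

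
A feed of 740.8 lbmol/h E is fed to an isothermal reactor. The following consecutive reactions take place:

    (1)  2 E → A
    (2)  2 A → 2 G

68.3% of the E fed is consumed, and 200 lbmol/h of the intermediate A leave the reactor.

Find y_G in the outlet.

Conversion of E: E consumed = 2ξ₁ = 0.683 × 740.8 → ξ₁ = 253 lbmol/h.
A balance: n_A = 0 + 1ξ₁ − 2ξ₂ = 200 → ξ₂ = (1·253 − 200)/2 = 26.49 lbmol/h.
Outlet amounts (n = n₀ + Σ ν·ξ):
  E: 740.8 − 2(253) = 234.8
  A: 0 + 1(253) − 2(26.49) = 200
  G: 0 + 2(26.49) = 52.98
Total out = 487.8 lbmol/h; y_G = 52.98 / 487.8 = 0.1086.

0.109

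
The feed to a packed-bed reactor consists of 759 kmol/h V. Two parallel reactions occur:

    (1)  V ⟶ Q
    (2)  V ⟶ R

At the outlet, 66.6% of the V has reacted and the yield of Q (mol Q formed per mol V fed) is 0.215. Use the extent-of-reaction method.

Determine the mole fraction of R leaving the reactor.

Yield of Q: 1ξ₁ / 759 = 0.215 → ξ₁ = 163.2 kmol/h.
Conversion of V: 1ξ₁ + 1ξ₂ = 0.666 × 759 = 505.5 → ξ₂ = 342.3 kmol/h.
Outlet amounts (n = n₀ + Σ ν·ξ):
  V: 759 − 1(163.2) − 1(342.3) = 253.5
  Q: 0 + 1(163.2) = 163.2
  R: 0 + 1(342.3) = 342.3
Total out = 759 kmol/h; y_R = 342.3 / 759 = 0.451.

0.451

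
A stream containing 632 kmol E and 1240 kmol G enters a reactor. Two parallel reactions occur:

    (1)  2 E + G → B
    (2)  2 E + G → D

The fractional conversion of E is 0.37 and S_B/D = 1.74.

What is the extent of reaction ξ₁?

ξ₁ = 74.2 kmol

Conversion of E: E consumed = 0.37 × 632 = 233.8 kmol = 2ξ₁ + 2ξ₂.
Selectivity: 1ξ₁ / (1ξ₂) = 1.74 → ξ₁ = 1.74 ξ₂.
Substitute: (2·1.74 + 2) ξ₂ = 233.8 → ξ₂ = 42.67 kmol, ξ₁ = 74.25 kmol.
Outlet amounts (n = n₀ + Σ ν·ξ):
  E: 632 − 2(74.25) − 2(42.67) = 398.2
  G: 1240 − 1(74.25) − 1(42.67) = 1123
  B: 0 + 1(74.25) = 74.25
  D: 0 + 1(42.67) = 42.67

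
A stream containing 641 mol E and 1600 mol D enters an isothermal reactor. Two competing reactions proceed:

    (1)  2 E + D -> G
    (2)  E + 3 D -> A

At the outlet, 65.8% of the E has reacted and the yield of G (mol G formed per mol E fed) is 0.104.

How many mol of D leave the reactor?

668 mol

Yield of G: 1ξ₁ / 641 = 0.104 → ξ₁ = 66.66 mol.
Conversion of E: 2ξ₁ + 1ξ₂ = 0.658 × 641 = 421.8 → ξ₂ = 288.5 mol.
Outlet amounts (n = n₀ + Σ ν·ξ):
  E: 641 − 2(66.66) − 1(288.5) = 219.2
  D: 1600 − 1(66.66) − 3(288.5) = 668
  G: 0 + 1(66.66) = 66.66
  A: 0 + 1(288.5) = 288.5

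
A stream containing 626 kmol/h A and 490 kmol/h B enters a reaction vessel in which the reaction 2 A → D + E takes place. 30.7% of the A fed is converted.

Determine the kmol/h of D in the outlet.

A reacted = 0.307 × 626 = 192.2 kmol/h; ν_A = −2, so ξ = 192.2/2 = 96.09 kmol/h.
Outlet amounts (n = n₀ + ν ξ):
  A: 626 − 2(96.09) = 433.8
  D: 0 + 1(96.09) = 96.09
  E: 0 + 1(96.09) = 96.09
  B: 490 (inert)

96.1 kmol/h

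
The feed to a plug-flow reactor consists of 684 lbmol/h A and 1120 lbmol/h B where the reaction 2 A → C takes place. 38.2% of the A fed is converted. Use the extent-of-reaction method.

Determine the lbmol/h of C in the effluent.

131 lbmol/h

A reacted = 0.382 × 684 = 261.3 lbmol/h; ν_A = −2, so ξ = 261.3/2 = 130.6 lbmol/h.
Outlet amounts (n = n₀ + ν ξ):
  A: 684 − 2(130.6) = 422.7
  C: 0 + 1(130.6) = 130.6
  B: 1120 (inert)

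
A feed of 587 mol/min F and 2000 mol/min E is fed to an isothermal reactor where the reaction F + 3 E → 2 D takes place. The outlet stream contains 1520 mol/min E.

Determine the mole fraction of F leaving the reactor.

For E: n = n₀ − 3ξ → 1520 = 2000 − 3ξ, giving ξ = 160 mol/min.
Outlet amounts (n = n₀ + ν ξ):
  F: 587 − 1(160) = 427
  E: 2000 − 3(160) = 1520
  D: 0 + 2(160) = 320
Total out = 2267 mol/min; y_F = 427 / 2267 = 0.1884.

0.188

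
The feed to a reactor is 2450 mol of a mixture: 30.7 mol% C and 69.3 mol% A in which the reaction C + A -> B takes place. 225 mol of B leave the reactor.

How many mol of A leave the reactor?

For B: n = n₀ + 1ξ → 225 = 0 + 1ξ, giving ξ = 225 mol.
Outlet amounts (n = n₀ + ν ξ):
  C: 752.1 − 1(225) = 527.1
  A: 1698 − 1(225) = 1473
  B: 0 + 1(225) = 225

1470 mol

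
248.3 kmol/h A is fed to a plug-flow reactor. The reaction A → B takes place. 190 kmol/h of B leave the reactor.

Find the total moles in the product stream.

248 kmol/h

For B: n = n₀ + 1ξ → 190 = 0 + 1ξ, giving ξ = 190 kmol/h.
Outlet amounts (n = n₀ + ν ξ):
  A: 248.3 − 1(190) = 58.3
  B: 0 + 1(190) = 190
Total out = 58.3 + 190 = 248.3 kmol/h.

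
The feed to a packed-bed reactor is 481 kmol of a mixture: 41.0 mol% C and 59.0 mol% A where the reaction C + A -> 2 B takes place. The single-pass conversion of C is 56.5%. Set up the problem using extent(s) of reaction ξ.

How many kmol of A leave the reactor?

172 kmol

C reacted = 0.565 × 197.2 = 111.4 kmol; ν_C = −1, so ξ = 111.4/1 = 111.4 kmol.
Outlet amounts (n = n₀ + ν ξ):
  C: 197.2 − 1(111.4) = 85.79
  A: 283.8 − 1(111.4) = 172.4
  B: 0 + 2(111.4) = 222.8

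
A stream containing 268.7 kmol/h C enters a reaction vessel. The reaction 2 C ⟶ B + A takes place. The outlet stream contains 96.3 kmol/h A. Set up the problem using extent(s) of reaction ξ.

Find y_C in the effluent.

0.283

For A: n = n₀ + 1ξ → 96.3 = 0 + 1ξ, giving ξ = 96.3 kmol/h.
Outlet amounts (n = n₀ + ν ξ):
  C: 268.7 − 2(96.3) = 76.1
  B: 0 + 1(96.3) = 96.3
  A: 0 + 1(96.3) = 96.3
Total out = 268.7 kmol/h; y_C = 76.1 / 268.7 = 0.2832.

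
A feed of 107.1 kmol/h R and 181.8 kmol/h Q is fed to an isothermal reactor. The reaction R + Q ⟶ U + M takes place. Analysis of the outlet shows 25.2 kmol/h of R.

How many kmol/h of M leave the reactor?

81.9 kmol/h

For R: n = n₀ − 1ξ → 25.2 = 107.1 − 1ξ, giving ξ = 81.9 kmol/h.
Outlet amounts (n = n₀ + ν ξ):
  R: 107.1 − 1(81.9) = 25.2
  Q: 181.8 − 1(81.9) = 99.9
  U: 0 + 1(81.9) = 81.9
  M: 0 + 1(81.9) = 81.9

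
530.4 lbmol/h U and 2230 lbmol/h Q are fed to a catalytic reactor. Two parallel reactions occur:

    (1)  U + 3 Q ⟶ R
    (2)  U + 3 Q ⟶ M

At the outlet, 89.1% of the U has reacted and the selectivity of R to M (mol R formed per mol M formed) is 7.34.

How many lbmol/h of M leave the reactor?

56.7 lbmol/h

Conversion of U: U consumed = 0.891 × 530.4 = 472.6 lbmol/h = 1ξ₁ + 1ξ₂.
Selectivity: 1ξ₁ / (1ξ₂) = 7.34 → ξ₁ = 7.34 ξ₂.
Substitute: (1·7.34 + 1) ξ₂ = 472.6 → ξ₂ = 56.67 lbmol/h, ξ₁ = 415.9 lbmol/h.
Outlet amounts (n = n₀ + Σ ν·ξ):
  U: 530.4 − 1(415.9) − 1(56.67) = 57.81
  Q: 2230 − 3(415.9) − 3(56.67) = 812.2
  R: 0 + 1(415.9) = 415.9
  M: 0 + 1(56.67) = 56.67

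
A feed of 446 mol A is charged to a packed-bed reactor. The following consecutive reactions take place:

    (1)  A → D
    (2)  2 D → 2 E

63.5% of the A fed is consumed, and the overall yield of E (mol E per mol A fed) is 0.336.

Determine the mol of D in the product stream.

Conversion of A: A consumed = 1ξ₁ = 0.635 × 446 → ξ₁ = 283.2 mol.
Yield of E: 2ξ₂ / 446 = 0.336 → ξ₂ = 74.93 mol.
Outlet amounts (n = n₀ + Σ ν·ξ):
  A: 446 − 1(283.2) = 162.8
  D: 0 + 1(283.2) − 2(74.93) = 133.4
  E: 0 + 2(74.93) = 149.9

133 mol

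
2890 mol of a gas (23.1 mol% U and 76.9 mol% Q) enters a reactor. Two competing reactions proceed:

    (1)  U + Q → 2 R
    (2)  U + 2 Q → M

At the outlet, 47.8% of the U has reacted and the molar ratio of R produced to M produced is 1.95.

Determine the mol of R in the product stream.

315 mol

Conversion of U: U consumed = 0.478 × 667.6 = 319.1 mol = 1ξ₁ + 1ξ₂.
Selectivity: 2ξ₁ / (1ξ₂) = 1.95 → ξ₁ = 0.975 ξ₂.
Substitute: (1·0.975 + 1) ξ₂ = 319.1 → ξ₂ = 161.6 mol, ξ₁ = 157.5 mol.
Outlet amounts (n = n₀ + Σ ν·ξ):
  U: 667.6 − 1(157.5) − 1(161.6) = 348.5
  Q: 2222 − 1(157.5) − 2(161.6) = 1742
  R: 0 + 2(157.5) = 315.1
  M: 0 + 1(161.6) = 161.6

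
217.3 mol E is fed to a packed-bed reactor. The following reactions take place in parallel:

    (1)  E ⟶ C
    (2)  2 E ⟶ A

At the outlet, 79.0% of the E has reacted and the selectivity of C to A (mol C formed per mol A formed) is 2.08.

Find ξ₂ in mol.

Conversion of E: E consumed = 0.79 × 217.3 = 171.7 mol = 1ξ₁ + 2ξ₂.
Selectivity: 1ξ₁ / (1ξ₂) = 2.08 → ξ₁ = 2.08 ξ₂.
Substitute: (1·2.08 + 2) ξ₂ = 171.7 → ξ₂ = 42.08 mol, ξ₁ = 87.52 mol.
Outlet amounts (n = n₀ + Σ ν·ξ):
  E: 217.3 − 1(87.52) − 2(42.08) = 45.63
  C: 0 + 1(87.52) = 87.52
  A: 0 + 1(42.08) = 42.08

ξ₂ = 42.1 mol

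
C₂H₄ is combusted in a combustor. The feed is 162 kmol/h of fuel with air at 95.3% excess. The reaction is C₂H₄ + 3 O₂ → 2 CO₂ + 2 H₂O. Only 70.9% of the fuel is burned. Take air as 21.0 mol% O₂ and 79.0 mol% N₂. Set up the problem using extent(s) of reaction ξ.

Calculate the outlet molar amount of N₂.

3570 kmol/h

Stoichiometric O₂ = 3 × 162 = 486 kmol/h; O₂ fed = 486 × 1.953 = 949.2 kmol/h.
N₂ fed = 949.2 × 79/21 = 3571 kmol/h.
Fuel reacted = 0.709 × 162 → ξ = 114.9 kmol/h.
Outlet (n = n₀ + ν ξ):
  C₂H₄: 162 − 1(114.9) = 47.14
  O₂: 949.2 − 3(114.9) = 604.6
  N₂: 3571 (inert)
  CO₂: 0 + 2(114.9) = 229.7
  H₂O: 0 + 2(114.9) = 229.7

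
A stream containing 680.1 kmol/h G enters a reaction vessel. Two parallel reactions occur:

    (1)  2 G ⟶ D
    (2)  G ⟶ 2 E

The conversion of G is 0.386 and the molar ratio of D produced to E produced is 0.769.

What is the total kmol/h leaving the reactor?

Conversion of G: G consumed = 0.386 × 680.1 = 262.5 kmol/h = 2ξ₁ + 1ξ₂.
Selectivity: 1ξ₁ / (2ξ₂) = 0.769 → ξ₁ = 1.538 ξ₂.
Substitute: (2·1.538 + 1) ξ₂ = 262.5 → ξ₂ = 64.41 kmol/h, ξ₁ = 99.06 kmol/h.
Outlet amounts (n = n₀ + Σ ν·ξ):
  G: 680.1 − 2(99.06) − 1(64.41) = 417.6
  D: 0 + 1(99.06) = 99.06
  E: 0 + 2(64.41) = 128.8
Total out = 417.6 + 99.06 + 128.8 = 645.4 kmol/h.

645 kmol/h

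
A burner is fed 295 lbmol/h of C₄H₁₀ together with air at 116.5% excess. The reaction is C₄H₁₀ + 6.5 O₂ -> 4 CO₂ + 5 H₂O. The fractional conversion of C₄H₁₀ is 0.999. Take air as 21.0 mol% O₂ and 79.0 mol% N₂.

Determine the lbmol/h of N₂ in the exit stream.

15600 lbmol/h

Stoichiometric O₂ = 6.5 × 295 = 1918 lbmol/h; O₂ fed = 1918 × 2.165 = 4151 lbmol/h.
N₂ fed = 4151 × 79/21 = 15620 lbmol/h.
Fuel reacted = 0.999 × 295 → ξ = 294.7 lbmol/h.
Outlet (n = n₀ + ν ξ):
  C₄H₁₀: 295 − 1(294.7) = 0.295
  O₂: 4151 − 6.5(294.7) = 2236
  N₂: 15620 (inert)
  CO₂: 0 + 4(294.7) = 1179
  H₂O: 0 + 5(294.7) = 1474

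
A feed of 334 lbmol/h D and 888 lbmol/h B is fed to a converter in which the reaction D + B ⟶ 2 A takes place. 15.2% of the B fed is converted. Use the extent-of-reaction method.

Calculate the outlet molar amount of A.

B reacted = 0.152 × 888 = 135 lbmol/h; ν_B = −1, so ξ = 135/1 = 135 lbmol/h.
Outlet amounts (n = n₀ + ν ξ):
  D: 334 − 1(135) = 199
  B: 888 − 1(135) = 753
  A: 0 + 2(135) = 270

270 lbmol/h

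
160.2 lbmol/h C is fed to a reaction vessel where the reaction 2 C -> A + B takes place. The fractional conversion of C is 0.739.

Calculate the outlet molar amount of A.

C reacted = 0.739 × 160.2 = 118.4 lbmol/h; ν_C = −2, so ξ = 118.4/2 = 59.19 lbmol/h.
Outlet amounts (n = n₀ + ν ξ):
  C: 160.2 − 2(59.19) = 41.81
  A: 0 + 1(59.19) = 59.19
  B: 0 + 1(59.19) = 59.19

59.2 lbmol/h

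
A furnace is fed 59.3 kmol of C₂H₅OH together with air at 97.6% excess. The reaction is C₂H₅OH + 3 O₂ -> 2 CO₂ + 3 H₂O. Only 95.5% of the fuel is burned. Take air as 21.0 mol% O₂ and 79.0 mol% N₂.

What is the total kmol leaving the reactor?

1790 kmol

Stoichiometric O₂ = 3 × 59.3 = 177.9 kmol; O₂ fed = 177.9 × 1.976 = 351.5 kmol.
N₂ fed = 351.5 × 79/21 = 1322 kmol.
Fuel reacted = 0.955 × 59.3 → ξ = 56.63 kmol.
Outlet (n = n₀ + ν ξ):
  C₂H₅OH: 59.3 − 1(56.63) = 2.669
  O₂: 351.5 − 3(56.63) = 181.6
  N₂: 1322 (inert)
  CO₂: 0 + 2(56.63) = 113.3
  H₂O: 0 + 3(56.63) = 169.9
Total out = 2.669 + 181.6 + 1322 + 113.3 + 169.9 = 1790 kmol.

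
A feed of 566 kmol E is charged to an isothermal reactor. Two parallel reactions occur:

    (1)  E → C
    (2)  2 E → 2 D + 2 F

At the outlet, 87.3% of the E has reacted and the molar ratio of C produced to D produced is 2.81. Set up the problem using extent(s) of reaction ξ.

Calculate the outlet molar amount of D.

Conversion of E: E consumed = 0.873 × 566 = 494.1 kmol = 1ξ₁ + 2ξ₂.
Selectivity: 1ξ₁ / (2ξ₂) = 2.81 → ξ₁ = 5.62 ξ₂.
Substitute: (1·5.62 + 2) ξ₂ = 494.1 → ξ₂ = 64.84 kmol, ξ₁ = 364.4 kmol.
Outlet amounts (n = n₀ + Σ ν·ξ):
  E: 566 − 1(364.4) − 2(64.84) = 71.88
  C: 0 + 1(364.4) = 364.4
  D: 0 + 2(64.84) = 129.7
  F: 0 + 2(64.84) = 129.7

130 kmol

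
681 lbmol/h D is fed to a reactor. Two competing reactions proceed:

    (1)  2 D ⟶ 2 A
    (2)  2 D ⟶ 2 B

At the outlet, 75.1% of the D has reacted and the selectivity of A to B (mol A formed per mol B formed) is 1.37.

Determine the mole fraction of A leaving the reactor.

0.434

Conversion of D: D consumed = 0.751 × 681 = 511.4 lbmol/h = 2ξ₁ + 2ξ₂.
Selectivity: 2ξ₁ / (2ξ₂) = 1.37 → ξ₁ = 1.37 ξ₂.
Substitute: (2·1.37 + 2) ξ₂ = 511.4 → ξ₂ = 107.9 lbmol/h, ξ₁ = 147.8 lbmol/h.
Outlet amounts (n = n₀ + Σ ν·ξ):
  D: 681 − 2(147.8) − 2(107.9) = 169.6
  A: 0 + 2(147.8) = 295.6
  B: 0 + 2(107.9) = 215.8
Total out = 681 lbmol/h; y_A = 295.6 / 681 = 0.4341.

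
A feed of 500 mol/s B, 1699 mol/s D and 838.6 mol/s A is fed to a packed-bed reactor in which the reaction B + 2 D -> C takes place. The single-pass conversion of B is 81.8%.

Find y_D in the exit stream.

0.397

B reacted = 0.818 × 500 = 409 mol/s; ν_B = −1, so ξ = 409/1 = 409 mol/s.
Outlet amounts (n = n₀ + ν ξ):
  B: 500 − 1(409) = 91
  D: 1699 − 2(409) = 881
  C: 0 + 1(409) = 409
  A: 838.6 (inert)
Total out = 2220 mol/s; y_D = 881 / 2220 = 0.3969.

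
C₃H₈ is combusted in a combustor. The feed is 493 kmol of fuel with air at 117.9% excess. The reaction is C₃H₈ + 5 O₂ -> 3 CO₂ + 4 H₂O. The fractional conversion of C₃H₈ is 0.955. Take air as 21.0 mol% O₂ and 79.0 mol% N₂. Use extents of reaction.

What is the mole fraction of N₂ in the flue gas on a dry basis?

Stoichiometric O₂ = 5 × 493 = 2465 kmol; O₂ fed = 2465 × 2.179 = 5371 kmol.
N₂ fed = 5371 × 79/21 = 20210 kmol.
Fuel reacted = 0.955 × 493 → ξ = 470.8 kmol.
Outlet (n = n₀ + ν ξ):
  C₃H₈: 493 − 1(470.8) = 22.19
  O₂: 5371 − 5(470.8) = 3017
  N₂: 20210 (inert)
  CO₂: 0 + 3(470.8) = 1412
  H₂O: 0 + 4(470.8) = 1883
Dry total = 24660 kmol; y_N₂ (dry) = 20210 / 24660 = 0.8195.

0.819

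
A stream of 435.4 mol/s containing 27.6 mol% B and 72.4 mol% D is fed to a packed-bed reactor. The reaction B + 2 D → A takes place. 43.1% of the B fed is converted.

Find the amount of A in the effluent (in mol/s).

51.8 mol/s

B reacted = 0.431 × 120.2 = 51.79 mol/s; ν_B = −1, so ξ = 51.79/1 = 51.79 mol/s.
Outlet amounts (n = n₀ + ν ξ):
  B: 120.2 − 1(51.79) = 68.38
  D: 315.2 − 2(51.79) = 211.6
  A: 0 + 1(51.79) = 51.79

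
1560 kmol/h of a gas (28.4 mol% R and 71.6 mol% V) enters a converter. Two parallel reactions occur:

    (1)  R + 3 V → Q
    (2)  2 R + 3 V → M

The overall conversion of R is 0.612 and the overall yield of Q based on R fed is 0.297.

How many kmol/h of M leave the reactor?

69.8 kmol/h

Yield of Q: 1ξ₁ / 443 = 0.297 → ξ₁ = 131.6 kmol/h.
Conversion of R: 1ξ₁ + 2ξ₂ = 0.612 × 443 = 271.1 → ξ₂ = 69.78 kmol/h.
Outlet amounts (n = n₀ + Σ ν·ξ):
  R: 443 − 1(131.6) − 2(69.78) = 171.9
  V: 1117 − 3(131.6) − 3(69.78) = 512.9
  Q: 0 + 1(131.6) = 131.6
  M: 0 + 1(69.78) = 69.78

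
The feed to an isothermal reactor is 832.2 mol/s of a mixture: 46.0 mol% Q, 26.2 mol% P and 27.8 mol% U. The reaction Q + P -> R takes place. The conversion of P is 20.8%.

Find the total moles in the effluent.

P reacted = 0.208 × 218 = 45.35 mol/s; ν_P = −1, so ξ = 45.35/1 = 45.35 mol/s.
Outlet amounts (n = n₀ + ν ξ):
  Q: 382.8 − 1(45.35) = 337.5
  P: 218 − 1(45.35) = 172.7
  R: 0 + 1(45.35) = 45.35
  U: 231.4 (inert)
Total out = 337.5 + 172.7 + 45.35 + 231.4 = 786.8 mol/s.

787 mol/s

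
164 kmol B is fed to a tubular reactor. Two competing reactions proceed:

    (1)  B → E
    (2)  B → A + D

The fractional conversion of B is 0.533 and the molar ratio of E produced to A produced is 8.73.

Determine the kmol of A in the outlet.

8.98 kmol

Conversion of B: B consumed = 0.533 × 164 = 87.41 kmol = 1ξ₁ + 1ξ₂.
Selectivity: 1ξ₁ / (1ξ₂) = 8.73 → ξ₁ = 8.73 ξ₂.
Substitute: (1·8.73 + 1) ξ₂ = 87.41 → ξ₂ = 8.984 kmol, ξ₁ = 78.43 kmol.
Outlet amounts (n = n₀ + Σ ν·ξ):
  B: 164 − 1(78.43) − 1(8.984) = 76.59
  E: 0 + 1(78.43) = 78.43
  A: 0 + 1(8.984) = 8.984
  D: 0 + 1(8.984) = 8.984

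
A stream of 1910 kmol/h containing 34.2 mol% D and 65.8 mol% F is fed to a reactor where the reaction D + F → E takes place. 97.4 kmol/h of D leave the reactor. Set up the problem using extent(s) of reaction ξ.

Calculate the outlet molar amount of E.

556 kmol/h

For D: n = n₀ − 1ξ → 97.4 = 653.2 − 1ξ, giving ξ = 555.8 kmol/h.
Outlet amounts (n = n₀ + ν ξ):
  D: 653.2 − 1(555.8) = 97.4
  F: 1257 − 1(555.8) = 701
  E: 0 + 1(555.8) = 555.8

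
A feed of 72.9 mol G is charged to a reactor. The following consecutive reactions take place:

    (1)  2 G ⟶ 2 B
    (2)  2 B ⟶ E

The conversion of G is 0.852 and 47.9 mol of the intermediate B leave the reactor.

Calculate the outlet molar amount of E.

7.11 mol

Conversion of G: G consumed = 2ξ₁ = 0.852 × 72.9 → ξ₁ = 31.06 mol.
B balance: n_B = 0 + 2ξ₁ − 2ξ₂ = 47.9 → ξ₂ = (2·31.06 − 47.9)/2 = 7.105 mol.
Outlet amounts (n = n₀ + Σ ν·ξ):
  G: 72.9 − 2(31.06) = 10.79
  B: 0 + 2(31.06) − 2(7.105) = 47.9
  E: 0 + 1(7.105) = 7.105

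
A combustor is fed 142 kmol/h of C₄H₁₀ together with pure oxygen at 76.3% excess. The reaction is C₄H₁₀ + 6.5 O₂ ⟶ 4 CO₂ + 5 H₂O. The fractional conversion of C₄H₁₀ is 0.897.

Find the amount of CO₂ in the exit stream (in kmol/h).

Stoichiometric O₂ = 6.5 × 142 = 923 kmol/h; O₂ fed = 923 × 1.763 = 1627 kmol/h.
Fuel reacted = 0.897 × 142 → ξ = 127.4 kmol/h.
Outlet (n = n₀ + ν ξ):
  C₄H₁₀: 142 − 1(127.4) = 14.63
  O₂: 1627 − 6.5(127.4) = 799.3
  CO₂: 0 + 4(127.4) = 509.5
  H₂O: 0 + 5(127.4) = 636.9

509 kmol/h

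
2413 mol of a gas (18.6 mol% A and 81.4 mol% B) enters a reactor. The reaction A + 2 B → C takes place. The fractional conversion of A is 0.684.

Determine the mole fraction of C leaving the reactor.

A reacted = 0.684 × 448.8 = 307 mol; ν_A = −1, so ξ = 307/1 = 307 mol.
Outlet amounts (n = n₀ + ν ξ):
  A: 448.8 − 1(307) = 141.8
  B: 1964 − 2(307) = 1350
  C: 0 + 1(307) = 307
Total out = 1799 mol; y_C = 307 / 1799 = 0.1706.

0.171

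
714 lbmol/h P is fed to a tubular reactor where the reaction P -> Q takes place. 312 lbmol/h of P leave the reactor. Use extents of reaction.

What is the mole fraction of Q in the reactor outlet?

0.563

For P: n = n₀ − 1ξ → 312 = 714 − 1ξ, giving ξ = 402 lbmol/h.
Outlet amounts (n = n₀ + ν ξ):
  P: 714 − 1(402) = 312
  Q: 0 + 1(402) = 402
Total out = 714 lbmol/h; y_Q = 402 / 714 = 0.563.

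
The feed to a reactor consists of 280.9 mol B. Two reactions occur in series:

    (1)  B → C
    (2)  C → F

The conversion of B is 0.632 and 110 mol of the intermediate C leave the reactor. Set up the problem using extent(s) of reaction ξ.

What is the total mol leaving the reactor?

Conversion of B: B consumed = 1ξ₁ = 0.632 × 280.9 → ξ₁ = 177.5 mol.
C balance: n_C = 0 + 1ξ₁ − 1ξ₂ = 110 → ξ₂ = (1·177.5 − 110)/1 = 67.53 mol.
Outlet amounts (n = n₀ + Σ ν·ξ):
  B: 280.9 − 1(177.5) = 103.4
  C: 0 + 1(177.5) − 1(67.53) = 110
  F: 0 + 1(67.53) = 67.53
Total out = 103.4 + 110 + 67.53 = 280.9 mol.

281 mol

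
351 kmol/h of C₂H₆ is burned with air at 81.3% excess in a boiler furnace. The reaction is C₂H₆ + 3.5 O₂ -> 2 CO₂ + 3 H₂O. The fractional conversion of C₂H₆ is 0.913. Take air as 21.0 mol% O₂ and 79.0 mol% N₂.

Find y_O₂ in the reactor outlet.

Stoichiometric O₂ = 3.5 × 351 = 1228 kmol/h; O₂ fed = 1228 × 1.813 = 2227 kmol/h.
N₂ fed = 2227 × 79/21 = 8379 kmol/h.
Fuel reacted = 0.913 × 351 → ξ = 320.5 kmol/h.
Outlet (n = n₀ + ν ξ):
  C₂H₆: 351 − 1(320.5) = 30.54
  O₂: 2227 − 3.5(320.5) = 1106
  N₂: 8379 (inert)
  CO₂: 0 + 2(320.5) = 640.9
  H₂O: 0 + 3(320.5) = 961.4
Total out = 11120 kmol/h; y_O₂ = 1106 / 11120 = 0.09945.

0.0995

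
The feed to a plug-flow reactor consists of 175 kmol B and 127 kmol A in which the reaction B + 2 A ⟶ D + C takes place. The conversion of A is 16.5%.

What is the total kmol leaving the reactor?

292 kmol

A reacted = 0.165 × 127 = 20.96 kmol; ν_A = −2, so ξ = 20.96/2 = 10.48 kmol.
Outlet amounts (n = n₀ + ν ξ):
  B: 175 − 1(10.48) = 164.5
  A: 127 − 2(10.48) = 106
  D: 0 + 1(10.48) = 10.48
  C: 0 + 1(10.48) = 10.48
Total out = 164.5 + 106 + 10.48 + 10.48 = 291.5 kmol.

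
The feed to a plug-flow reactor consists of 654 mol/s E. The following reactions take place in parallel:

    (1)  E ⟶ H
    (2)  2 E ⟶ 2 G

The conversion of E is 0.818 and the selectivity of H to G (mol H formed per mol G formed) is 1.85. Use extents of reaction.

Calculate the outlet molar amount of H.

347 mol/s

Conversion of E: E consumed = 0.818 × 654 = 535 mol/s = 1ξ₁ + 2ξ₂.
Selectivity: 1ξ₁ / (2ξ₂) = 1.85 → ξ₁ = 3.7 ξ₂.
Substitute: (1·3.7 + 2) ξ₂ = 535 → ξ₂ = 93.85 mol/s, ξ₁ = 347.3 mol/s.
Outlet amounts (n = n₀ + Σ ν·ξ):
  E: 654 − 1(347.3) − 2(93.85) = 119
  H: 0 + 1(347.3) = 347.3
  G: 0 + 2(93.85) = 187.7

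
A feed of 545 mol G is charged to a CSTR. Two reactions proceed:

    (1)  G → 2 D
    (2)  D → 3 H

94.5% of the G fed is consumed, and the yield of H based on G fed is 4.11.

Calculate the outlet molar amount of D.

283 mol

Conversion of G: G consumed = 1ξ₁ = 0.945 × 545 → ξ₁ = 515 mol.
Yield of H: 3ξ₂ / 545 = 4.11 → ξ₂ = 746.7 mol.
Outlet amounts (n = n₀ + Σ ν·ξ):
  G: 545 − 1(515) = 29.98
  D: 0 + 2(515) − 1(746.7) = 283.4
  H: 0 + 3(746.7) = 2240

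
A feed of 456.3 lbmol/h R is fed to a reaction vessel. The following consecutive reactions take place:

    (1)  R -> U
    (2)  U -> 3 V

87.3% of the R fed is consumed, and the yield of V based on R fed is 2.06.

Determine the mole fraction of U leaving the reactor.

0.0785

Conversion of R: R consumed = 1ξ₁ = 0.873 × 456.3 → ξ₁ = 398.3 lbmol/h.
Yield of V: 3ξ₂ / 456.3 = 2.06 → ξ₂ = 313.3 lbmol/h.
Outlet amounts (n = n₀ + Σ ν·ξ):
  R: 456.3 − 1(398.3) = 57.95
  U: 0 + 1(398.3) − 1(313.3) = 85.02
  V: 0 + 3(313.3) = 940
Total out = 1083 lbmol/h; y_U = 85.02 / 1083 = 0.07851.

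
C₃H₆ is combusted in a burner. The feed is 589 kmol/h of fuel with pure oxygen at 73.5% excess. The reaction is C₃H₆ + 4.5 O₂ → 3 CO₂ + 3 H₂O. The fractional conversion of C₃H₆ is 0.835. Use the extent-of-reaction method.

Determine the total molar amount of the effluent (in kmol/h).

Stoichiometric O₂ = 4.5 × 589 = 2650 kmol/h; O₂ fed = 2650 × 1.735 = 4599 kmol/h.
Fuel reacted = 0.835 × 589 → ξ = 491.8 kmol/h.
Outlet (n = n₀ + ν ξ):
  C₃H₆: 589 − 1(491.8) = 97.19
  O₂: 4599 − 4.5(491.8) = 2385
  CO₂: 0 + 3(491.8) = 1475
  H₂O: 0 + 3(491.8) = 1475
Total out = 97.19 + 2385 + 1475 + 1475 = 5434 kmol/h.

5430 kmol/h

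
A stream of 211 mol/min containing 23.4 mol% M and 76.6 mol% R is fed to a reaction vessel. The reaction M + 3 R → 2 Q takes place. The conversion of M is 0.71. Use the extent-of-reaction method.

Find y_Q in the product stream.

0.498

M reacted = 0.71 × 49.37 = 35.06 mol/min; ν_M = −1, so ξ = 35.06/1 = 35.06 mol/min.
Outlet amounts (n = n₀ + ν ξ):
  M: 49.37 − 1(35.06) = 14.32
  R: 161.6 − 3(35.06) = 56.46
  Q: 0 + 2(35.06) = 70.11
Total out = 140.9 mol/min; y_Q = 70.11 / 140.9 = 0.4976.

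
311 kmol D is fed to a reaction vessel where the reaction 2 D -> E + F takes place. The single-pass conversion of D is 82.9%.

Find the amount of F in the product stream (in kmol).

D reacted = 0.829 × 311 = 257.8 kmol; ν_D = −2, so ξ = 257.8/2 = 128.9 kmol.
Outlet amounts (n = n₀ + ν ξ):
  D: 311 − 2(128.9) = 53.18
  E: 0 + 1(128.9) = 128.9
  F: 0 + 1(128.9) = 128.9

129 kmol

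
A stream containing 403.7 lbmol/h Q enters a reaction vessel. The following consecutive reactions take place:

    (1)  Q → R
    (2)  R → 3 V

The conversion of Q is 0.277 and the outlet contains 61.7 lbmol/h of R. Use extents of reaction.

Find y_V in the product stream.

0.298

Conversion of Q: Q consumed = 1ξ₁ = 0.277 × 403.7 → ξ₁ = 111.8 lbmol/h.
R balance: n_R = 0 + 1ξ₁ − 1ξ₂ = 61.7 → ξ₂ = (1·111.8 − 61.7)/1 = 50.12 lbmol/h.
Outlet amounts (n = n₀ + Σ ν·ξ):
  Q: 403.7 − 1(111.8) = 291.9
  R: 0 + 1(111.8) − 1(50.12) = 61.7
  V: 0 + 3(50.12) = 150.4
Total out = 503.9 lbmol/h; y_V = 150.4 / 503.9 = 0.2984.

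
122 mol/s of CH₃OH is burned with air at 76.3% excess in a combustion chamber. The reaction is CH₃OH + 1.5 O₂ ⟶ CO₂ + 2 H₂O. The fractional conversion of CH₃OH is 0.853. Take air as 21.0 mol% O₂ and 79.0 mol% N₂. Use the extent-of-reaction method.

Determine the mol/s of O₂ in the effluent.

167 mol/s

Stoichiometric O₂ = 1.5 × 122 = 183 mol/s; O₂ fed = 183 × 1.763 = 322.6 mol/s.
N₂ fed = 322.6 × 79/21 = 1214 mol/s.
Fuel reacted = 0.853 × 122 → ξ = 104.1 mol/s.
Outlet (n = n₀ + ν ξ):
  CH₃OH: 122 − 1(104.1) = 17.93
  O₂: 322.6 − 1.5(104.1) = 166.5
  N₂: 1214 (inert)
  CO₂: 0 + 1(104.1) = 104.1
  H₂O: 0 + 2(104.1) = 208.1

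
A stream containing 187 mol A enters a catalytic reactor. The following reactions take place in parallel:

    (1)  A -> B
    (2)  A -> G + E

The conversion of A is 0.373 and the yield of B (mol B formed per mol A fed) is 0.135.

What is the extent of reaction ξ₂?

ξ₂ = 44.5 mol

Yield of B: 1ξ₁ / 187 = 0.135 → ξ₁ = 25.25 mol.
Conversion of A: 1ξ₁ + 1ξ₂ = 0.373 × 187 = 69.75 → ξ₂ = 44.51 mol.
Outlet amounts (n = n₀ + Σ ν·ξ):
  A: 187 − 1(25.25) − 1(44.51) = 117.2
  B: 0 + 1(25.25) = 25.25
  G: 0 + 1(44.51) = 44.51
  E: 0 + 1(44.51) = 44.51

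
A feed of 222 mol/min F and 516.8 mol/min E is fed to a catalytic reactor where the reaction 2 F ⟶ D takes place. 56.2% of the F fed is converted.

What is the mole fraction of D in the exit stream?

F reacted = 0.562 × 222 = 124.8 mol/min; ν_F = −2, so ξ = 124.8/2 = 62.38 mol/min.
Outlet amounts (n = n₀ + ν ξ):
  F: 222 − 2(62.38) = 97.24
  D: 0 + 1(62.38) = 62.38
  E: 516.8 (inert)
Total out = 676.4 mol/min; y_D = 62.38 / 676.4 = 0.09222.

0.0922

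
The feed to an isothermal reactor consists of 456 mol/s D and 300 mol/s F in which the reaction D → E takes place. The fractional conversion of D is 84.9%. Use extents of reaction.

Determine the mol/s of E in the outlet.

D reacted = 0.849 × 456 = 387.1 mol/s; ν_D = −1, so ξ = 387.1/1 = 387.1 mol/s.
Outlet amounts (n = n₀ + ν ξ):
  D: 456 − 1(387.1) = 68.86
  E: 0 + 1(387.1) = 387.1
  F: 300 (inert)

387 mol/s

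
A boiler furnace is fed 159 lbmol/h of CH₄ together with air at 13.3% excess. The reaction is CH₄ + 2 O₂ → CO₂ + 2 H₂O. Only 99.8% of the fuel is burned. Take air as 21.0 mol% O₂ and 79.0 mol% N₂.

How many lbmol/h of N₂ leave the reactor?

1360 lbmol/h

Stoichiometric O₂ = 2 × 159 = 318 lbmol/h; O₂ fed = 318 × 1.133 = 360.3 lbmol/h.
N₂ fed = 360.3 × 79/21 = 1355 lbmol/h.
Fuel reacted = 0.998 × 159 → ξ = 158.7 lbmol/h.
Outlet (n = n₀ + ν ξ):
  CH₄: 159 − 1(158.7) = 0.318
  O₂: 360.3 − 2(158.7) = 42.93
  N₂: 1355 (inert)
  CO₂: 0 + 1(158.7) = 158.7
  H₂O: 0 + 2(158.7) = 317.4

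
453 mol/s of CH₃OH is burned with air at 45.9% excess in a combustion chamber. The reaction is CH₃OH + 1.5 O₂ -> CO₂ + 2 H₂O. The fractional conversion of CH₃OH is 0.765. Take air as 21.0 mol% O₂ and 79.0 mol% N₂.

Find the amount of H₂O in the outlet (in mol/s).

Stoichiometric O₂ = 1.5 × 453 = 679.5 mol/s; O₂ fed = 679.5 × 1.459 = 991.4 mol/s.
N₂ fed = 991.4 × 79/21 = 3730 mol/s.
Fuel reacted = 0.765 × 453 → ξ = 346.5 mol/s.
Outlet (n = n₀ + ν ξ):
  CH₃OH: 453 − 1(346.5) = 106.5
  O₂: 991.4 − 1.5(346.5) = 471.6
  N₂: 3730 (inert)
  CO₂: 0 + 1(346.5) = 346.5
  H₂O: 0 + 2(346.5) = 693.1

693 mol/s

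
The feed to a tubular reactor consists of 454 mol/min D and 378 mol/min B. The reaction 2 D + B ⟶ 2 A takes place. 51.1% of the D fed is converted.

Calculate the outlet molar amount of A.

D reacted = 0.511 × 454 = 232 mol/min; ν_D = −2, so ξ = 232/2 = 116 mol/min.
Outlet amounts (n = n₀ + ν ξ):
  D: 454 − 2(116) = 222
  B: 378 − 1(116) = 262
  A: 0 + 2(116) = 232

232 mol/min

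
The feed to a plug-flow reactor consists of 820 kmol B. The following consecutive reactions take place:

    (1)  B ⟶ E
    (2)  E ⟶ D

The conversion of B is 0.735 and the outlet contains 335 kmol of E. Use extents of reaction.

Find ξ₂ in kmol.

Conversion of B: B consumed = 1ξ₁ = 0.735 × 820 → ξ₁ = 602.7 kmol.
E balance: n_E = 0 + 1ξ₁ − 1ξ₂ = 335 → ξ₂ = (1·602.7 − 335)/1 = 267.7 kmol.
Outlet amounts (n = n₀ + Σ ν·ξ):
  B: 820 − 1(602.7) = 217.3
  E: 0 + 1(602.7) − 1(267.7) = 335
  D: 0 + 1(267.7) = 267.7

ξ₂ = 268 kmol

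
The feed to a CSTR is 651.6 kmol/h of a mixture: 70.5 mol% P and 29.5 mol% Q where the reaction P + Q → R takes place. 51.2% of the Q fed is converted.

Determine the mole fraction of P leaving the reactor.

Q reacted = 0.512 × 192.2 = 98.42 kmol/h; ν_Q = −1, so ξ = 98.42/1 = 98.42 kmol/h.
Outlet amounts (n = n₀ + ν ξ):
  P: 459.4 − 1(98.42) = 361
  Q: 192.2 − 1(98.42) = 93.8
  R: 0 + 1(98.42) = 98.42
Total out = 553.2 kmol/h; y_P = 361 / 553.2 = 0.6525.

0.653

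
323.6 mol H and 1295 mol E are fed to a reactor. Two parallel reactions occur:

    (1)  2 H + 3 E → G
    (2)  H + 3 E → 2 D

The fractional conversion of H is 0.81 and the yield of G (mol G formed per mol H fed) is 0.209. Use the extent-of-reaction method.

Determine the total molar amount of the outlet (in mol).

1090 mol

Yield of G: 1ξ₁ / 323.6 = 0.209 → ξ₁ = 67.63 mol.
Conversion of H: 2ξ₁ + 1ξ₂ = 0.81 × 323.6 = 262.1 → ξ₂ = 126.9 mol.
Outlet amounts (n = n₀ + Σ ν·ξ):
  H: 323.6 − 2(67.63) − 1(126.9) = 61.48
  E: 1295 − 3(67.63) − 3(126.9) = 711.5
  G: 0 + 1(67.63) = 67.63
  D: 0 + 2(126.9) = 253.7
Total out = 61.48 + 711.5 + 67.63 + 253.7 = 1094 mol.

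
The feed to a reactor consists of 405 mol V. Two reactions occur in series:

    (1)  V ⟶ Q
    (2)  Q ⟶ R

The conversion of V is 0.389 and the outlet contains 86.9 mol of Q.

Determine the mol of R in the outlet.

70.6 mol

Conversion of V: V consumed = 1ξ₁ = 0.389 × 405 → ξ₁ = 157.5 mol.
Q balance: n_Q = 0 + 1ξ₁ − 1ξ₂ = 86.9 → ξ₂ = (1·157.5 − 86.9)/1 = 70.65 mol.
Outlet amounts (n = n₀ + Σ ν·ξ):
  V: 405 − 1(157.5) = 247.5
  Q: 0 + 1(157.5) − 1(70.65) = 86.9
  R: 0 + 1(70.65) = 70.65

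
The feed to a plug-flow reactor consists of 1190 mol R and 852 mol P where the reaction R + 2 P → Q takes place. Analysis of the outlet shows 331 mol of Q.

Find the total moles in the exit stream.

1380 mol

For Q: n = n₀ + 1ξ → 331 = 0 + 1ξ, giving ξ = 331 mol.
Outlet amounts (n = n₀ + ν ξ):
  R: 1190 − 1(331) = 859
  P: 852 − 2(331) = 190
  Q: 0 + 1(331) = 331
Total out = 859 + 190 + 331 = 1380 mol.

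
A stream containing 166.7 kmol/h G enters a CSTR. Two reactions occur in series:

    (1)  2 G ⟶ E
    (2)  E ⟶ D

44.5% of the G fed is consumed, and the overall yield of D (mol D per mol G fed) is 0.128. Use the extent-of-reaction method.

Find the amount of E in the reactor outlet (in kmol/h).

Conversion of G: G consumed = 2ξ₁ = 0.445 × 166.7 → ξ₁ = 37.09 kmol/h.
Yield of D: 1ξ₂ / 166.7 = 0.128 → ξ₂ = 21.34 kmol/h.
Outlet amounts (n = n₀ + Σ ν·ξ):
  G: 166.7 − 2(37.09) = 92.52
  E: 0 + 1(37.09) − 1(21.34) = 15.75
  D: 0 + 1(21.34) = 21.34

15.8 kmol/h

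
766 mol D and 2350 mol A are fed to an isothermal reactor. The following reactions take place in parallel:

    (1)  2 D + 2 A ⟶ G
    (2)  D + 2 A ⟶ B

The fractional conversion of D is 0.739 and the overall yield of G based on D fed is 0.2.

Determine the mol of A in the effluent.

Yield of G: 1ξ₁ / 766 = 0.2 → ξ₁ = 153.2 mol.
Conversion of D: 2ξ₁ + 1ξ₂ = 0.739 × 766 = 566.1 → ξ₂ = 259.7 mol.
Outlet amounts (n = n₀ + Σ ν·ξ):
  D: 766 − 2(153.2) − 1(259.7) = 199.9
  A: 2350 − 2(153.2) − 2(259.7) = 1524
  G: 0 + 1(153.2) = 153.2
  B: 0 + 1(259.7) = 259.7

1520 mol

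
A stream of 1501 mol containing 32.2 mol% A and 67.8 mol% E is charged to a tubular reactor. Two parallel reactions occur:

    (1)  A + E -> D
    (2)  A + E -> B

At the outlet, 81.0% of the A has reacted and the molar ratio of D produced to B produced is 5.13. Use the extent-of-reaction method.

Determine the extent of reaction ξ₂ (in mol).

Conversion of A: A consumed = 0.81 × 483.3 = 391.5 mol = 1ξ₁ + 1ξ₂.
Selectivity: 1ξ₁ / (1ξ₂) = 5.13 → ξ₁ = 5.13 ξ₂.
Substitute: (1·5.13 + 1) ξ₂ = 391.5 → ξ₂ = 63.86 mol, ξ₁ = 327.6 mol.
Outlet amounts (n = n₀ + Σ ν·ξ):
  A: 483.3 − 1(327.6) − 1(63.86) = 91.83
  E: 1018 − 1(327.6) − 1(63.86) = 626.2
  D: 0 + 1(327.6) = 327.6
  B: 0 + 1(63.86) = 63.86

ξ₂ = 63.9 mol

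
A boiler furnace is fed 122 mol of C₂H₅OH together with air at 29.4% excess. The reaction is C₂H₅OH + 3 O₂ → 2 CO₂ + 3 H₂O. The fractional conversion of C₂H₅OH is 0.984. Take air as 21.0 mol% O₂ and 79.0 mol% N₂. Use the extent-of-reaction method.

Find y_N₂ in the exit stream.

0.713

Stoichiometric O₂ = 3 × 122 = 366 mol; O₂ fed = 366 × 1.294 = 473.6 mol.
N₂ fed = 473.6 × 79/21 = 1782 mol.
Fuel reacted = 0.984 × 122 → ξ = 120 mol.
Outlet (n = n₀ + ν ξ):
  C₂H₅OH: 122 − 1(120) = 1.952
  O₂: 473.6 − 3(120) = 113.5
  N₂: 1782 (inert)
  CO₂: 0 + 2(120) = 240.1
  H₂O: 0 + 3(120) = 360.1
Total out = 2497 mol; y_N₂ = 1782 / 2497 = 0.7134.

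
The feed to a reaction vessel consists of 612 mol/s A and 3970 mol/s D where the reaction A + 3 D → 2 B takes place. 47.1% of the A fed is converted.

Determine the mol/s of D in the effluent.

3110 mol/s

A reacted = 0.471 × 612 = 288.3 mol/s; ν_A = −1, so ξ = 288.3/1 = 288.3 mol/s.
Outlet amounts (n = n₀ + ν ξ):
  A: 612 − 1(288.3) = 323.7
  D: 3970 − 3(288.3) = 3105
  B: 0 + 2(288.3) = 576.5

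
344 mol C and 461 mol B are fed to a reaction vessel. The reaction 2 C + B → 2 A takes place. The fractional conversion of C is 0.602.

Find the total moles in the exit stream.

C reacted = 0.602 × 344 = 207.1 mol; ν_C = −2, so ξ = 207.1/2 = 103.5 mol.
Outlet amounts (n = n₀ + ν ξ):
  C: 344 − 2(103.5) = 136.9
  B: 461 − 1(103.5) = 357.5
  A: 0 + 2(103.5) = 207.1
Total out = 136.9 + 357.5 + 207.1 = 701.5 mol.

701 mol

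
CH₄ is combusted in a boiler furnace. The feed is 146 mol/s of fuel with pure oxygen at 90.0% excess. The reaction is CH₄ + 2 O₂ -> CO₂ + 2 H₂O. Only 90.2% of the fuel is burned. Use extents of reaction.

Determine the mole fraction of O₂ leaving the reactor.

0.416

Stoichiometric O₂ = 2 × 146 = 292 mol/s; O₂ fed = 292 × 1.900 = 554.8 mol/s.
Fuel reacted = 0.902 × 146 → ξ = 131.7 mol/s.
Outlet (n = n₀ + ν ξ):
  CH₄: 146 − 1(131.7) = 14.31
  O₂: 554.8 − 2(131.7) = 291.4
  CO₂: 0 + 1(131.7) = 131.7
  H₂O: 0 + 2(131.7) = 263.4
Total out = 700.8 mol/s; y_O₂ = 291.4 / 700.8 = 0.4158.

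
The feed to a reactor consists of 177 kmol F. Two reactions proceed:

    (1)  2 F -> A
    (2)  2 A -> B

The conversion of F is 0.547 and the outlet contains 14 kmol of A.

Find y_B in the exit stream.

0.154

Conversion of F: F consumed = 2ξ₁ = 0.547 × 177 → ξ₁ = 48.41 kmol.
A balance: n_A = 0 + 1ξ₁ − 2ξ₂ = 14 → ξ₂ = (1·48.41 − 14)/2 = 17.2 kmol.
Outlet amounts (n = n₀ + Σ ν·ξ):
  F: 177 − 2(48.41) = 80.18
  A: 0 + 1(48.41) − 2(17.2) = 14
  B: 0 + 1(17.2) = 17.2
Total out = 111.4 kmol; y_B = 17.2 / 111.4 = 0.1545.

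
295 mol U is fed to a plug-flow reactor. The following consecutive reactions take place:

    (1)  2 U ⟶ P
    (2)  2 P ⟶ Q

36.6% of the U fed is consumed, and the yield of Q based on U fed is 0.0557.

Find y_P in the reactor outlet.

0.094

Conversion of U: U consumed = 2ξ₁ = 0.366 × 295 → ξ₁ = 53.98 mol.
Yield of Q: 1ξ₂ / 295 = 0.0557 → ξ₂ = 16.43 mol.
Outlet amounts (n = n₀ + Σ ν·ξ):
  U: 295 − 2(53.98) = 187
  P: 0 + 1(53.98) − 2(16.43) = 21.12
  Q: 0 + 1(16.43) = 16.43
Total out = 224.6 mol; y_P = 21.12 / 224.6 = 0.09405.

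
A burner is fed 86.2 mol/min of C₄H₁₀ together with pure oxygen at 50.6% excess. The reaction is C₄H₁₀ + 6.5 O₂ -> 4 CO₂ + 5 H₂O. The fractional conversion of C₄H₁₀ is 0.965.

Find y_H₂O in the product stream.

0.394

Stoichiometric O₂ = 6.5 × 86.2 = 560.3 mol/min; O₂ fed = 560.3 × 1.506 = 843.8 mol/min.
Fuel reacted = 0.965 × 86.2 → ξ = 83.18 mol/min.
Outlet (n = n₀ + ν ξ):
  C₄H₁₀: 86.2 − 1(83.18) = 3.017
  O₂: 843.8 − 6.5(83.18) = 303.1
  CO₂: 0 + 4(83.18) = 332.7
  H₂O: 0 + 5(83.18) = 415.9
Total out = 1055 mol/min; y_H₂O = 415.9 / 1055 = 0.3943.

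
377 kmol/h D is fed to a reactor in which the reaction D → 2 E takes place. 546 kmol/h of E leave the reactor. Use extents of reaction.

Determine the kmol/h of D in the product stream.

For E: n = n₀ + 2ξ → 546 = 0 + 2ξ, giving ξ = 273 kmol/h.
Outlet amounts (n = n₀ + ν ξ):
  D: 377 − 1(273) = 104
  E: 0 + 2(273) = 546

104 kmol/h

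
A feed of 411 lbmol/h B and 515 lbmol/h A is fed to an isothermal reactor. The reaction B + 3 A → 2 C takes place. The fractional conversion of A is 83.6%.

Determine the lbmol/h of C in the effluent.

287 lbmol/h

A reacted = 0.836 × 515 = 430.5 lbmol/h; ν_A = −3, so ξ = 430.5/3 = 143.5 lbmol/h.
Outlet amounts (n = n₀ + ν ξ):
  B: 411 − 1(143.5) = 267.5
  A: 515 − 3(143.5) = 84.46
  C: 0 + 2(143.5) = 287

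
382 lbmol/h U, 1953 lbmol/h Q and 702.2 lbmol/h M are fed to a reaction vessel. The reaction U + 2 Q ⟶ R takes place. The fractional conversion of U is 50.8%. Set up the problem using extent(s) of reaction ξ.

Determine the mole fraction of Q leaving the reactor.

U reacted = 0.508 × 382 = 194.1 lbmol/h; ν_U = −1, so ξ = 194.1/1 = 194.1 lbmol/h.
Outlet amounts (n = n₀ + ν ξ):
  U: 382 − 1(194.1) = 187.9
  Q: 1953 − 2(194.1) = 1565
  R: 0 + 1(194.1) = 194.1
  M: 702.2 (inert)
Total out = 2649 lbmol/h; y_Q = 1565 / 2649 = 0.5907.

0.591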